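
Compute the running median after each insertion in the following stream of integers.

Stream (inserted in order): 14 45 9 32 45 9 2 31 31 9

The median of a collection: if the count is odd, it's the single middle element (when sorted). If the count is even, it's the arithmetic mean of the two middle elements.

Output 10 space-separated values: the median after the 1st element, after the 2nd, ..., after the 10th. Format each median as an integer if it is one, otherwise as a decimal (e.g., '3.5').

Step 1: insert 14 -> lo=[14] (size 1, max 14) hi=[] (size 0) -> median=14
Step 2: insert 45 -> lo=[14] (size 1, max 14) hi=[45] (size 1, min 45) -> median=29.5
Step 3: insert 9 -> lo=[9, 14] (size 2, max 14) hi=[45] (size 1, min 45) -> median=14
Step 4: insert 32 -> lo=[9, 14] (size 2, max 14) hi=[32, 45] (size 2, min 32) -> median=23
Step 5: insert 45 -> lo=[9, 14, 32] (size 3, max 32) hi=[45, 45] (size 2, min 45) -> median=32
Step 6: insert 9 -> lo=[9, 9, 14] (size 3, max 14) hi=[32, 45, 45] (size 3, min 32) -> median=23
Step 7: insert 2 -> lo=[2, 9, 9, 14] (size 4, max 14) hi=[32, 45, 45] (size 3, min 32) -> median=14
Step 8: insert 31 -> lo=[2, 9, 9, 14] (size 4, max 14) hi=[31, 32, 45, 45] (size 4, min 31) -> median=22.5
Step 9: insert 31 -> lo=[2, 9, 9, 14, 31] (size 5, max 31) hi=[31, 32, 45, 45] (size 4, min 31) -> median=31
Step 10: insert 9 -> lo=[2, 9, 9, 9, 14] (size 5, max 14) hi=[31, 31, 32, 45, 45] (size 5, min 31) -> median=22.5

Answer: 14 29.5 14 23 32 23 14 22.5 31 22.5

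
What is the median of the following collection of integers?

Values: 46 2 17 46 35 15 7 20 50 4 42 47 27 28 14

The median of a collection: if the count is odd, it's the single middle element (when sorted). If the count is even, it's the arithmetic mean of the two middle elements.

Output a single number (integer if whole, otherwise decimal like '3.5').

Step 1: insert 46 -> lo=[46] (size 1, max 46) hi=[] (size 0) -> median=46
Step 2: insert 2 -> lo=[2] (size 1, max 2) hi=[46] (size 1, min 46) -> median=24
Step 3: insert 17 -> lo=[2, 17] (size 2, max 17) hi=[46] (size 1, min 46) -> median=17
Step 4: insert 46 -> lo=[2, 17] (size 2, max 17) hi=[46, 46] (size 2, min 46) -> median=31.5
Step 5: insert 35 -> lo=[2, 17, 35] (size 3, max 35) hi=[46, 46] (size 2, min 46) -> median=35
Step 6: insert 15 -> lo=[2, 15, 17] (size 3, max 17) hi=[35, 46, 46] (size 3, min 35) -> median=26
Step 7: insert 7 -> lo=[2, 7, 15, 17] (size 4, max 17) hi=[35, 46, 46] (size 3, min 35) -> median=17
Step 8: insert 20 -> lo=[2, 7, 15, 17] (size 4, max 17) hi=[20, 35, 46, 46] (size 4, min 20) -> median=18.5
Step 9: insert 50 -> lo=[2, 7, 15, 17, 20] (size 5, max 20) hi=[35, 46, 46, 50] (size 4, min 35) -> median=20
Step 10: insert 4 -> lo=[2, 4, 7, 15, 17] (size 5, max 17) hi=[20, 35, 46, 46, 50] (size 5, min 20) -> median=18.5
Step 11: insert 42 -> lo=[2, 4, 7, 15, 17, 20] (size 6, max 20) hi=[35, 42, 46, 46, 50] (size 5, min 35) -> median=20
Step 12: insert 47 -> lo=[2, 4, 7, 15, 17, 20] (size 6, max 20) hi=[35, 42, 46, 46, 47, 50] (size 6, min 35) -> median=27.5
Step 13: insert 27 -> lo=[2, 4, 7, 15, 17, 20, 27] (size 7, max 27) hi=[35, 42, 46, 46, 47, 50] (size 6, min 35) -> median=27
Step 14: insert 28 -> lo=[2, 4, 7, 15, 17, 20, 27] (size 7, max 27) hi=[28, 35, 42, 46, 46, 47, 50] (size 7, min 28) -> median=27.5
Step 15: insert 14 -> lo=[2, 4, 7, 14, 15, 17, 20, 27] (size 8, max 27) hi=[28, 35, 42, 46, 46, 47, 50] (size 7, min 28) -> median=27

Answer: 27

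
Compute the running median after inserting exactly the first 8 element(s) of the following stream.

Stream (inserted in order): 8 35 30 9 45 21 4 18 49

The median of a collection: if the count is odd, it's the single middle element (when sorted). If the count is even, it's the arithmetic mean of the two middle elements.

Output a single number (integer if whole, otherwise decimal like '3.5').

Step 1: insert 8 -> lo=[8] (size 1, max 8) hi=[] (size 0) -> median=8
Step 2: insert 35 -> lo=[8] (size 1, max 8) hi=[35] (size 1, min 35) -> median=21.5
Step 3: insert 30 -> lo=[8, 30] (size 2, max 30) hi=[35] (size 1, min 35) -> median=30
Step 4: insert 9 -> lo=[8, 9] (size 2, max 9) hi=[30, 35] (size 2, min 30) -> median=19.5
Step 5: insert 45 -> lo=[8, 9, 30] (size 3, max 30) hi=[35, 45] (size 2, min 35) -> median=30
Step 6: insert 21 -> lo=[8, 9, 21] (size 3, max 21) hi=[30, 35, 45] (size 3, min 30) -> median=25.5
Step 7: insert 4 -> lo=[4, 8, 9, 21] (size 4, max 21) hi=[30, 35, 45] (size 3, min 30) -> median=21
Step 8: insert 18 -> lo=[4, 8, 9, 18] (size 4, max 18) hi=[21, 30, 35, 45] (size 4, min 21) -> median=19.5

Answer: 19.5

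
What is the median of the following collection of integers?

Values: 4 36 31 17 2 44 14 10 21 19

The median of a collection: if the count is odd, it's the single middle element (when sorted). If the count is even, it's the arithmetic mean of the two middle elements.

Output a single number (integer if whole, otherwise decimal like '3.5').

Step 1: insert 4 -> lo=[4] (size 1, max 4) hi=[] (size 0) -> median=4
Step 2: insert 36 -> lo=[4] (size 1, max 4) hi=[36] (size 1, min 36) -> median=20
Step 3: insert 31 -> lo=[4, 31] (size 2, max 31) hi=[36] (size 1, min 36) -> median=31
Step 4: insert 17 -> lo=[4, 17] (size 2, max 17) hi=[31, 36] (size 2, min 31) -> median=24
Step 5: insert 2 -> lo=[2, 4, 17] (size 3, max 17) hi=[31, 36] (size 2, min 31) -> median=17
Step 6: insert 44 -> lo=[2, 4, 17] (size 3, max 17) hi=[31, 36, 44] (size 3, min 31) -> median=24
Step 7: insert 14 -> lo=[2, 4, 14, 17] (size 4, max 17) hi=[31, 36, 44] (size 3, min 31) -> median=17
Step 8: insert 10 -> lo=[2, 4, 10, 14] (size 4, max 14) hi=[17, 31, 36, 44] (size 4, min 17) -> median=15.5
Step 9: insert 21 -> lo=[2, 4, 10, 14, 17] (size 5, max 17) hi=[21, 31, 36, 44] (size 4, min 21) -> median=17
Step 10: insert 19 -> lo=[2, 4, 10, 14, 17] (size 5, max 17) hi=[19, 21, 31, 36, 44] (size 5, min 19) -> median=18

Answer: 18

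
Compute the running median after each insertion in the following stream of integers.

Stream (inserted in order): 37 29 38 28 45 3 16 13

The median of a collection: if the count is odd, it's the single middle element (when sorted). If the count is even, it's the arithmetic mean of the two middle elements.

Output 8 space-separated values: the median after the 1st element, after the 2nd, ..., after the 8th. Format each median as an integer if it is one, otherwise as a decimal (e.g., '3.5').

Answer: 37 33 37 33 37 33 29 28.5

Derivation:
Step 1: insert 37 -> lo=[37] (size 1, max 37) hi=[] (size 0) -> median=37
Step 2: insert 29 -> lo=[29] (size 1, max 29) hi=[37] (size 1, min 37) -> median=33
Step 3: insert 38 -> lo=[29, 37] (size 2, max 37) hi=[38] (size 1, min 38) -> median=37
Step 4: insert 28 -> lo=[28, 29] (size 2, max 29) hi=[37, 38] (size 2, min 37) -> median=33
Step 5: insert 45 -> lo=[28, 29, 37] (size 3, max 37) hi=[38, 45] (size 2, min 38) -> median=37
Step 6: insert 3 -> lo=[3, 28, 29] (size 3, max 29) hi=[37, 38, 45] (size 3, min 37) -> median=33
Step 7: insert 16 -> lo=[3, 16, 28, 29] (size 4, max 29) hi=[37, 38, 45] (size 3, min 37) -> median=29
Step 8: insert 13 -> lo=[3, 13, 16, 28] (size 4, max 28) hi=[29, 37, 38, 45] (size 4, min 29) -> median=28.5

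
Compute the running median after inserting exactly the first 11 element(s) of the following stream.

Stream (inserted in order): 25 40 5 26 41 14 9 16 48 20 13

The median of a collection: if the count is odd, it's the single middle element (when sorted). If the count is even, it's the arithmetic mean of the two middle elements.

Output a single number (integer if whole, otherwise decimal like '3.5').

Answer: 20

Derivation:
Step 1: insert 25 -> lo=[25] (size 1, max 25) hi=[] (size 0) -> median=25
Step 2: insert 40 -> lo=[25] (size 1, max 25) hi=[40] (size 1, min 40) -> median=32.5
Step 3: insert 5 -> lo=[5, 25] (size 2, max 25) hi=[40] (size 1, min 40) -> median=25
Step 4: insert 26 -> lo=[5, 25] (size 2, max 25) hi=[26, 40] (size 2, min 26) -> median=25.5
Step 5: insert 41 -> lo=[5, 25, 26] (size 3, max 26) hi=[40, 41] (size 2, min 40) -> median=26
Step 6: insert 14 -> lo=[5, 14, 25] (size 3, max 25) hi=[26, 40, 41] (size 3, min 26) -> median=25.5
Step 7: insert 9 -> lo=[5, 9, 14, 25] (size 4, max 25) hi=[26, 40, 41] (size 3, min 26) -> median=25
Step 8: insert 16 -> lo=[5, 9, 14, 16] (size 4, max 16) hi=[25, 26, 40, 41] (size 4, min 25) -> median=20.5
Step 9: insert 48 -> lo=[5, 9, 14, 16, 25] (size 5, max 25) hi=[26, 40, 41, 48] (size 4, min 26) -> median=25
Step 10: insert 20 -> lo=[5, 9, 14, 16, 20] (size 5, max 20) hi=[25, 26, 40, 41, 48] (size 5, min 25) -> median=22.5
Step 11: insert 13 -> lo=[5, 9, 13, 14, 16, 20] (size 6, max 20) hi=[25, 26, 40, 41, 48] (size 5, min 25) -> median=20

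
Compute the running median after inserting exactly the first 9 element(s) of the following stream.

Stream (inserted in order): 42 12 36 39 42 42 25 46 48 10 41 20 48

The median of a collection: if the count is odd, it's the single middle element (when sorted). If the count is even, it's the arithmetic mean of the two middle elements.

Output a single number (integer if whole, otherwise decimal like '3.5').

Answer: 42

Derivation:
Step 1: insert 42 -> lo=[42] (size 1, max 42) hi=[] (size 0) -> median=42
Step 2: insert 12 -> lo=[12] (size 1, max 12) hi=[42] (size 1, min 42) -> median=27
Step 3: insert 36 -> lo=[12, 36] (size 2, max 36) hi=[42] (size 1, min 42) -> median=36
Step 4: insert 39 -> lo=[12, 36] (size 2, max 36) hi=[39, 42] (size 2, min 39) -> median=37.5
Step 5: insert 42 -> lo=[12, 36, 39] (size 3, max 39) hi=[42, 42] (size 2, min 42) -> median=39
Step 6: insert 42 -> lo=[12, 36, 39] (size 3, max 39) hi=[42, 42, 42] (size 3, min 42) -> median=40.5
Step 7: insert 25 -> lo=[12, 25, 36, 39] (size 4, max 39) hi=[42, 42, 42] (size 3, min 42) -> median=39
Step 8: insert 46 -> lo=[12, 25, 36, 39] (size 4, max 39) hi=[42, 42, 42, 46] (size 4, min 42) -> median=40.5
Step 9: insert 48 -> lo=[12, 25, 36, 39, 42] (size 5, max 42) hi=[42, 42, 46, 48] (size 4, min 42) -> median=42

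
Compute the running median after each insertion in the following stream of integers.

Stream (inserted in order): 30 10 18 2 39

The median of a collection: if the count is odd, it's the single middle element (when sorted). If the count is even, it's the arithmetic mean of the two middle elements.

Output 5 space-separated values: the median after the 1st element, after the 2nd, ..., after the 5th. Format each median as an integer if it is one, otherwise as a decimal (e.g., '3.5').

Answer: 30 20 18 14 18

Derivation:
Step 1: insert 30 -> lo=[30] (size 1, max 30) hi=[] (size 0) -> median=30
Step 2: insert 10 -> lo=[10] (size 1, max 10) hi=[30] (size 1, min 30) -> median=20
Step 3: insert 18 -> lo=[10, 18] (size 2, max 18) hi=[30] (size 1, min 30) -> median=18
Step 4: insert 2 -> lo=[2, 10] (size 2, max 10) hi=[18, 30] (size 2, min 18) -> median=14
Step 5: insert 39 -> lo=[2, 10, 18] (size 3, max 18) hi=[30, 39] (size 2, min 30) -> median=18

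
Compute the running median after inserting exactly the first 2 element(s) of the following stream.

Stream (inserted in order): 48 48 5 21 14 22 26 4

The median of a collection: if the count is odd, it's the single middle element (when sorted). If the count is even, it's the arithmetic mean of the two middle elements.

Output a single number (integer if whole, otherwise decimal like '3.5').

Answer: 48

Derivation:
Step 1: insert 48 -> lo=[48] (size 1, max 48) hi=[] (size 0) -> median=48
Step 2: insert 48 -> lo=[48] (size 1, max 48) hi=[48] (size 1, min 48) -> median=48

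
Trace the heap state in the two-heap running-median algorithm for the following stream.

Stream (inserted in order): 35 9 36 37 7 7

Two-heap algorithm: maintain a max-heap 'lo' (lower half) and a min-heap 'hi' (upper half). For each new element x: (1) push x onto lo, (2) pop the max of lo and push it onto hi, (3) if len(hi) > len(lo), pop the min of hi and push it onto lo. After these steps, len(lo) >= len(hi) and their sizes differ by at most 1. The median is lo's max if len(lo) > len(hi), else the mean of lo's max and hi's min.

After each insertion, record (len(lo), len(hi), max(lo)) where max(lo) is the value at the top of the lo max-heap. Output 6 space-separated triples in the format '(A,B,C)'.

Answer: (1,0,35) (1,1,9) (2,1,35) (2,2,35) (3,2,35) (3,3,9)

Derivation:
Step 1: insert 35 -> lo=[35] hi=[] -> (len(lo)=1, len(hi)=0, max(lo)=35)
Step 2: insert 9 -> lo=[9] hi=[35] -> (len(lo)=1, len(hi)=1, max(lo)=9)
Step 3: insert 36 -> lo=[9, 35] hi=[36] -> (len(lo)=2, len(hi)=1, max(lo)=35)
Step 4: insert 37 -> lo=[9, 35] hi=[36, 37] -> (len(lo)=2, len(hi)=2, max(lo)=35)
Step 5: insert 7 -> lo=[7, 9, 35] hi=[36, 37] -> (len(lo)=3, len(hi)=2, max(lo)=35)
Step 6: insert 7 -> lo=[7, 7, 9] hi=[35, 36, 37] -> (len(lo)=3, len(hi)=3, max(lo)=9)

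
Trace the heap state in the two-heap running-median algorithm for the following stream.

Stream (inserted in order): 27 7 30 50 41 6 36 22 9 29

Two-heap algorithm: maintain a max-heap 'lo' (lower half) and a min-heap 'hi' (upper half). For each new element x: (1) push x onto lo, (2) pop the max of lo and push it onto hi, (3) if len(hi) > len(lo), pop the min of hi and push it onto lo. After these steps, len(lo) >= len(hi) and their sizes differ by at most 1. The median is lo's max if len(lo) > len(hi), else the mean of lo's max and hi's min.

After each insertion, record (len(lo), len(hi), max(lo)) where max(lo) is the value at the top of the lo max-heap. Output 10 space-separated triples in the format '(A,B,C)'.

Step 1: insert 27 -> lo=[27] hi=[] -> (len(lo)=1, len(hi)=0, max(lo)=27)
Step 2: insert 7 -> lo=[7] hi=[27] -> (len(lo)=1, len(hi)=1, max(lo)=7)
Step 3: insert 30 -> lo=[7, 27] hi=[30] -> (len(lo)=2, len(hi)=1, max(lo)=27)
Step 4: insert 50 -> lo=[7, 27] hi=[30, 50] -> (len(lo)=2, len(hi)=2, max(lo)=27)
Step 5: insert 41 -> lo=[7, 27, 30] hi=[41, 50] -> (len(lo)=3, len(hi)=2, max(lo)=30)
Step 6: insert 6 -> lo=[6, 7, 27] hi=[30, 41, 50] -> (len(lo)=3, len(hi)=3, max(lo)=27)
Step 7: insert 36 -> lo=[6, 7, 27, 30] hi=[36, 41, 50] -> (len(lo)=4, len(hi)=3, max(lo)=30)
Step 8: insert 22 -> lo=[6, 7, 22, 27] hi=[30, 36, 41, 50] -> (len(lo)=4, len(hi)=4, max(lo)=27)
Step 9: insert 9 -> lo=[6, 7, 9, 22, 27] hi=[30, 36, 41, 50] -> (len(lo)=5, len(hi)=4, max(lo)=27)
Step 10: insert 29 -> lo=[6, 7, 9, 22, 27] hi=[29, 30, 36, 41, 50] -> (len(lo)=5, len(hi)=5, max(lo)=27)

Answer: (1,0,27) (1,1,7) (2,1,27) (2,2,27) (3,2,30) (3,3,27) (4,3,30) (4,4,27) (5,4,27) (5,5,27)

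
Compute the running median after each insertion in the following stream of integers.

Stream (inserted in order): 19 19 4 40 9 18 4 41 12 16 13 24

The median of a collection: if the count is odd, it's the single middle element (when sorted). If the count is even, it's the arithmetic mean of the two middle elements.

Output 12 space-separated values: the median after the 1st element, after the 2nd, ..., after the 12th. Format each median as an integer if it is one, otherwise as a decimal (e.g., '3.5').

Answer: 19 19 19 19 19 18.5 18 18.5 18 17 16 17

Derivation:
Step 1: insert 19 -> lo=[19] (size 1, max 19) hi=[] (size 0) -> median=19
Step 2: insert 19 -> lo=[19] (size 1, max 19) hi=[19] (size 1, min 19) -> median=19
Step 3: insert 4 -> lo=[4, 19] (size 2, max 19) hi=[19] (size 1, min 19) -> median=19
Step 4: insert 40 -> lo=[4, 19] (size 2, max 19) hi=[19, 40] (size 2, min 19) -> median=19
Step 5: insert 9 -> lo=[4, 9, 19] (size 3, max 19) hi=[19, 40] (size 2, min 19) -> median=19
Step 6: insert 18 -> lo=[4, 9, 18] (size 3, max 18) hi=[19, 19, 40] (size 3, min 19) -> median=18.5
Step 7: insert 4 -> lo=[4, 4, 9, 18] (size 4, max 18) hi=[19, 19, 40] (size 3, min 19) -> median=18
Step 8: insert 41 -> lo=[4, 4, 9, 18] (size 4, max 18) hi=[19, 19, 40, 41] (size 4, min 19) -> median=18.5
Step 9: insert 12 -> lo=[4, 4, 9, 12, 18] (size 5, max 18) hi=[19, 19, 40, 41] (size 4, min 19) -> median=18
Step 10: insert 16 -> lo=[4, 4, 9, 12, 16] (size 5, max 16) hi=[18, 19, 19, 40, 41] (size 5, min 18) -> median=17
Step 11: insert 13 -> lo=[4, 4, 9, 12, 13, 16] (size 6, max 16) hi=[18, 19, 19, 40, 41] (size 5, min 18) -> median=16
Step 12: insert 24 -> lo=[4, 4, 9, 12, 13, 16] (size 6, max 16) hi=[18, 19, 19, 24, 40, 41] (size 6, min 18) -> median=17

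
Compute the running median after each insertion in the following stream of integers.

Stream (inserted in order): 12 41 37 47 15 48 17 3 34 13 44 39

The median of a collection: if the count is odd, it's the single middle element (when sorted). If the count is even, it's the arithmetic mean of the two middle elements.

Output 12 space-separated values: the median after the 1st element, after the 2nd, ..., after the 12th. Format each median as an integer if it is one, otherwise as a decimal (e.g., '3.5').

Step 1: insert 12 -> lo=[12] (size 1, max 12) hi=[] (size 0) -> median=12
Step 2: insert 41 -> lo=[12] (size 1, max 12) hi=[41] (size 1, min 41) -> median=26.5
Step 3: insert 37 -> lo=[12, 37] (size 2, max 37) hi=[41] (size 1, min 41) -> median=37
Step 4: insert 47 -> lo=[12, 37] (size 2, max 37) hi=[41, 47] (size 2, min 41) -> median=39
Step 5: insert 15 -> lo=[12, 15, 37] (size 3, max 37) hi=[41, 47] (size 2, min 41) -> median=37
Step 6: insert 48 -> lo=[12, 15, 37] (size 3, max 37) hi=[41, 47, 48] (size 3, min 41) -> median=39
Step 7: insert 17 -> lo=[12, 15, 17, 37] (size 4, max 37) hi=[41, 47, 48] (size 3, min 41) -> median=37
Step 8: insert 3 -> lo=[3, 12, 15, 17] (size 4, max 17) hi=[37, 41, 47, 48] (size 4, min 37) -> median=27
Step 9: insert 34 -> lo=[3, 12, 15, 17, 34] (size 5, max 34) hi=[37, 41, 47, 48] (size 4, min 37) -> median=34
Step 10: insert 13 -> lo=[3, 12, 13, 15, 17] (size 5, max 17) hi=[34, 37, 41, 47, 48] (size 5, min 34) -> median=25.5
Step 11: insert 44 -> lo=[3, 12, 13, 15, 17, 34] (size 6, max 34) hi=[37, 41, 44, 47, 48] (size 5, min 37) -> median=34
Step 12: insert 39 -> lo=[3, 12, 13, 15, 17, 34] (size 6, max 34) hi=[37, 39, 41, 44, 47, 48] (size 6, min 37) -> median=35.5

Answer: 12 26.5 37 39 37 39 37 27 34 25.5 34 35.5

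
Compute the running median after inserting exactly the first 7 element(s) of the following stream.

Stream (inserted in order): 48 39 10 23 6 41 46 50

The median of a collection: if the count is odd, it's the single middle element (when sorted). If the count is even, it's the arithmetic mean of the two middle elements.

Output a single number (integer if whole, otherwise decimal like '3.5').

Step 1: insert 48 -> lo=[48] (size 1, max 48) hi=[] (size 0) -> median=48
Step 2: insert 39 -> lo=[39] (size 1, max 39) hi=[48] (size 1, min 48) -> median=43.5
Step 3: insert 10 -> lo=[10, 39] (size 2, max 39) hi=[48] (size 1, min 48) -> median=39
Step 4: insert 23 -> lo=[10, 23] (size 2, max 23) hi=[39, 48] (size 2, min 39) -> median=31
Step 5: insert 6 -> lo=[6, 10, 23] (size 3, max 23) hi=[39, 48] (size 2, min 39) -> median=23
Step 6: insert 41 -> lo=[6, 10, 23] (size 3, max 23) hi=[39, 41, 48] (size 3, min 39) -> median=31
Step 7: insert 46 -> lo=[6, 10, 23, 39] (size 4, max 39) hi=[41, 46, 48] (size 3, min 41) -> median=39

Answer: 39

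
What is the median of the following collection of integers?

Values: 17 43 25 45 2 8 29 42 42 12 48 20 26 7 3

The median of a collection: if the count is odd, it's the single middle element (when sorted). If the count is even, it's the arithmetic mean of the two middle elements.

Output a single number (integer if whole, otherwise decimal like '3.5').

Answer: 25

Derivation:
Step 1: insert 17 -> lo=[17] (size 1, max 17) hi=[] (size 0) -> median=17
Step 2: insert 43 -> lo=[17] (size 1, max 17) hi=[43] (size 1, min 43) -> median=30
Step 3: insert 25 -> lo=[17, 25] (size 2, max 25) hi=[43] (size 1, min 43) -> median=25
Step 4: insert 45 -> lo=[17, 25] (size 2, max 25) hi=[43, 45] (size 2, min 43) -> median=34
Step 5: insert 2 -> lo=[2, 17, 25] (size 3, max 25) hi=[43, 45] (size 2, min 43) -> median=25
Step 6: insert 8 -> lo=[2, 8, 17] (size 3, max 17) hi=[25, 43, 45] (size 3, min 25) -> median=21
Step 7: insert 29 -> lo=[2, 8, 17, 25] (size 4, max 25) hi=[29, 43, 45] (size 3, min 29) -> median=25
Step 8: insert 42 -> lo=[2, 8, 17, 25] (size 4, max 25) hi=[29, 42, 43, 45] (size 4, min 29) -> median=27
Step 9: insert 42 -> lo=[2, 8, 17, 25, 29] (size 5, max 29) hi=[42, 42, 43, 45] (size 4, min 42) -> median=29
Step 10: insert 12 -> lo=[2, 8, 12, 17, 25] (size 5, max 25) hi=[29, 42, 42, 43, 45] (size 5, min 29) -> median=27
Step 11: insert 48 -> lo=[2, 8, 12, 17, 25, 29] (size 6, max 29) hi=[42, 42, 43, 45, 48] (size 5, min 42) -> median=29
Step 12: insert 20 -> lo=[2, 8, 12, 17, 20, 25] (size 6, max 25) hi=[29, 42, 42, 43, 45, 48] (size 6, min 29) -> median=27
Step 13: insert 26 -> lo=[2, 8, 12, 17, 20, 25, 26] (size 7, max 26) hi=[29, 42, 42, 43, 45, 48] (size 6, min 29) -> median=26
Step 14: insert 7 -> lo=[2, 7, 8, 12, 17, 20, 25] (size 7, max 25) hi=[26, 29, 42, 42, 43, 45, 48] (size 7, min 26) -> median=25.5
Step 15: insert 3 -> lo=[2, 3, 7, 8, 12, 17, 20, 25] (size 8, max 25) hi=[26, 29, 42, 42, 43, 45, 48] (size 7, min 26) -> median=25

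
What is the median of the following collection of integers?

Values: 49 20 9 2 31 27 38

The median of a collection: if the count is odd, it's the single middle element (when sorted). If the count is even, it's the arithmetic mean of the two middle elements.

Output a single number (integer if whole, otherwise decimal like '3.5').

Answer: 27

Derivation:
Step 1: insert 49 -> lo=[49] (size 1, max 49) hi=[] (size 0) -> median=49
Step 2: insert 20 -> lo=[20] (size 1, max 20) hi=[49] (size 1, min 49) -> median=34.5
Step 3: insert 9 -> lo=[9, 20] (size 2, max 20) hi=[49] (size 1, min 49) -> median=20
Step 4: insert 2 -> lo=[2, 9] (size 2, max 9) hi=[20, 49] (size 2, min 20) -> median=14.5
Step 5: insert 31 -> lo=[2, 9, 20] (size 3, max 20) hi=[31, 49] (size 2, min 31) -> median=20
Step 6: insert 27 -> lo=[2, 9, 20] (size 3, max 20) hi=[27, 31, 49] (size 3, min 27) -> median=23.5
Step 7: insert 38 -> lo=[2, 9, 20, 27] (size 4, max 27) hi=[31, 38, 49] (size 3, min 31) -> median=27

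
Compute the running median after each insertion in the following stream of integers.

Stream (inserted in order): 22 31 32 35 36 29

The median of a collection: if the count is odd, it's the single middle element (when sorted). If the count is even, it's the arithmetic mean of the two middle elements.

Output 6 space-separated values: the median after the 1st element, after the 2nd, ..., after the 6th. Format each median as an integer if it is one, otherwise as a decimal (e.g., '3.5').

Answer: 22 26.5 31 31.5 32 31.5

Derivation:
Step 1: insert 22 -> lo=[22] (size 1, max 22) hi=[] (size 0) -> median=22
Step 2: insert 31 -> lo=[22] (size 1, max 22) hi=[31] (size 1, min 31) -> median=26.5
Step 3: insert 32 -> lo=[22, 31] (size 2, max 31) hi=[32] (size 1, min 32) -> median=31
Step 4: insert 35 -> lo=[22, 31] (size 2, max 31) hi=[32, 35] (size 2, min 32) -> median=31.5
Step 5: insert 36 -> lo=[22, 31, 32] (size 3, max 32) hi=[35, 36] (size 2, min 35) -> median=32
Step 6: insert 29 -> lo=[22, 29, 31] (size 3, max 31) hi=[32, 35, 36] (size 3, min 32) -> median=31.5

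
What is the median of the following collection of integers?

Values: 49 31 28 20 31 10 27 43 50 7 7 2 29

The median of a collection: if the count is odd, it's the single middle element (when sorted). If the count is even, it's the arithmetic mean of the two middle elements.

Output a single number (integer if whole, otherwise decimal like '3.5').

Answer: 28

Derivation:
Step 1: insert 49 -> lo=[49] (size 1, max 49) hi=[] (size 0) -> median=49
Step 2: insert 31 -> lo=[31] (size 1, max 31) hi=[49] (size 1, min 49) -> median=40
Step 3: insert 28 -> lo=[28, 31] (size 2, max 31) hi=[49] (size 1, min 49) -> median=31
Step 4: insert 20 -> lo=[20, 28] (size 2, max 28) hi=[31, 49] (size 2, min 31) -> median=29.5
Step 5: insert 31 -> lo=[20, 28, 31] (size 3, max 31) hi=[31, 49] (size 2, min 31) -> median=31
Step 6: insert 10 -> lo=[10, 20, 28] (size 3, max 28) hi=[31, 31, 49] (size 3, min 31) -> median=29.5
Step 7: insert 27 -> lo=[10, 20, 27, 28] (size 4, max 28) hi=[31, 31, 49] (size 3, min 31) -> median=28
Step 8: insert 43 -> lo=[10, 20, 27, 28] (size 4, max 28) hi=[31, 31, 43, 49] (size 4, min 31) -> median=29.5
Step 9: insert 50 -> lo=[10, 20, 27, 28, 31] (size 5, max 31) hi=[31, 43, 49, 50] (size 4, min 31) -> median=31
Step 10: insert 7 -> lo=[7, 10, 20, 27, 28] (size 5, max 28) hi=[31, 31, 43, 49, 50] (size 5, min 31) -> median=29.5
Step 11: insert 7 -> lo=[7, 7, 10, 20, 27, 28] (size 6, max 28) hi=[31, 31, 43, 49, 50] (size 5, min 31) -> median=28
Step 12: insert 2 -> lo=[2, 7, 7, 10, 20, 27] (size 6, max 27) hi=[28, 31, 31, 43, 49, 50] (size 6, min 28) -> median=27.5
Step 13: insert 29 -> lo=[2, 7, 7, 10, 20, 27, 28] (size 7, max 28) hi=[29, 31, 31, 43, 49, 50] (size 6, min 29) -> median=28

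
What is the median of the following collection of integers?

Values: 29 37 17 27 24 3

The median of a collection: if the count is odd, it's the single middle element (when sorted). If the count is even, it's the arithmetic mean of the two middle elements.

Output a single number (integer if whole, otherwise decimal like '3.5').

Step 1: insert 29 -> lo=[29] (size 1, max 29) hi=[] (size 0) -> median=29
Step 2: insert 37 -> lo=[29] (size 1, max 29) hi=[37] (size 1, min 37) -> median=33
Step 3: insert 17 -> lo=[17, 29] (size 2, max 29) hi=[37] (size 1, min 37) -> median=29
Step 4: insert 27 -> lo=[17, 27] (size 2, max 27) hi=[29, 37] (size 2, min 29) -> median=28
Step 5: insert 24 -> lo=[17, 24, 27] (size 3, max 27) hi=[29, 37] (size 2, min 29) -> median=27
Step 6: insert 3 -> lo=[3, 17, 24] (size 3, max 24) hi=[27, 29, 37] (size 3, min 27) -> median=25.5

Answer: 25.5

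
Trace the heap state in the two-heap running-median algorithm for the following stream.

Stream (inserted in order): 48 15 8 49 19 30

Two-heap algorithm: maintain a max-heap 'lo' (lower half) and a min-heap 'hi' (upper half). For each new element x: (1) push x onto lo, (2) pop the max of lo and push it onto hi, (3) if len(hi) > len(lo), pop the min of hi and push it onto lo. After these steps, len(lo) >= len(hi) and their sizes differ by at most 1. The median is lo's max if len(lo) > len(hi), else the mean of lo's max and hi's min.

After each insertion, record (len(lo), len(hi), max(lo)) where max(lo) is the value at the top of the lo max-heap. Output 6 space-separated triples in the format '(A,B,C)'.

Step 1: insert 48 -> lo=[48] hi=[] -> (len(lo)=1, len(hi)=0, max(lo)=48)
Step 2: insert 15 -> lo=[15] hi=[48] -> (len(lo)=1, len(hi)=1, max(lo)=15)
Step 3: insert 8 -> lo=[8, 15] hi=[48] -> (len(lo)=2, len(hi)=1, max(lo)=15)
Step 4: insert 49 -> lo=[8, 15] hi=[48, 49] -> (len(lo)=2, len(hi)=2, max(lo)=15)
Step 5: insert 19 -> lo=[8, 15, 19] hi=[48, 49] -> (len(lo)=3, len(hi)=2, max(lo)=19)
Step 6: insert 30 -> lo=[8, 15, 19] hi=[30, 48, 49] -> (len(lo)=3, len(hi)=3, max(lo)=19)

Answer: (1,0,48) (1,1,15) (2,1,15) (2,2,15) (3,2,19) (3,3,19)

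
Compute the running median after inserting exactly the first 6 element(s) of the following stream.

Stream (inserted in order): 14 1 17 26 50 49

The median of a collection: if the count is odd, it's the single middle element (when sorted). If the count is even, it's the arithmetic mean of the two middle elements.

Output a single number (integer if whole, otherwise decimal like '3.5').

Answer: 21.5

Derivation:
Step 1: insert 14 -> lo=[14] (size 1, max 14) hi=[] (size 0) -> median=14
Step 2: insert 1 -> lo=[1] (size 1, max 1) hi=[14] (size 1, min 14) -> median=7.5
Step 3: insert 17 -> lo=[1, 14] (size 2, max 14) hi=[17] (size 1, min 17) -> median=14
Step 4: insert 26 -> lo=[1, 14] (size 2, max 14) hi=[17, 26] (size 2, min 17) -> median=15.5
Step 5: insert 50 -> lo=[1, 14, 17] (size 3, max 17) hi=[26, 50] (size 2, min 26) -> median=17
Step 6: insert 49 -> lo=[1, 14, 17] (size 3, max 17) hi=[26, 49, 50] (size 3, min 26) -> median=21.5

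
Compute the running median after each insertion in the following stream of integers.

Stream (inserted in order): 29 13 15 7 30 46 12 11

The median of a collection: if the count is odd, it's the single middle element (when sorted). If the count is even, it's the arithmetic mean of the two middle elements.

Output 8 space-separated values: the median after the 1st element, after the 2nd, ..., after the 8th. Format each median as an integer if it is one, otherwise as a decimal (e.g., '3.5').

Answer: 29 21 15 14 15 22 15 14

Derivation:
Step 1: insert 29 -> lo=[29] (size 1, max 29) hi=[] (size 0) -> median=29
Step 2: insert 13 -> lo=[13] (size 1, max 13) hi=[29] (size 1, min 29) -> median=21
Step 3: insert 15 -> lo=[13, 15] (size 2, max 15) hi=[29] (size 1, min 29) -> median=15
Step 4: insert 7 -> lo=[7, 13] (size 2, max 13) hi=[15, 29] (size 2, min 15) -> median=14
Step 5: insert 30 -> lo=[7, 13, 15] (size 3, max 15) hi=[29, 30] (size 2, min 29) -> median=15
Step 6: insert 46 -> lo=[7, 13, 15] (size 3, max 15) hi=[29, 30, 46] (size 3, min 29) -> median=22
Step 7: insert 12 -> lo=[7, 12, 13, 15] (size 4, max 15) hi=[29, 30, 46] (size 3, min 29) -> median=15
Step 8: insert 11 -> lo=[7, 11, 12, 13] (size 4, max 13) hi=[15, 29, 30, 46] (size 4, min 15) -> median=14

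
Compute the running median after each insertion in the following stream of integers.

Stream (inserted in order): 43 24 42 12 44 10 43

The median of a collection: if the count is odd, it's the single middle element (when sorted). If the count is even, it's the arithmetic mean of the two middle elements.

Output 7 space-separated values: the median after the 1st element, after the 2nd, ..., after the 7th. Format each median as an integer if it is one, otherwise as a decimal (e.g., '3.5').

Step 1: insert 43 -> lo=[43] (size 1, max 43) hi=[] (size 0) -> median=43
Step 2: insert 24 -> lo=[24] (size 1, max 24) hi=[43] (size 1, min 43) -> median=33.5
Step 3: insert 42 -> lo=[24, 42] (size 2, max 42) hi=[43] (size 1, min 43) -> median=42
Step 4: insert 12 -> lo=[12, 24] (size 2, max 24) hi=[42, 43] (size 2, min 42) -> median=33
Step 5: insert 44 -> lo=[12, 24, 42] (size 3, max 42) hi=[43, 44] (size 2, min 43) -> median=42
Step 6: insert 10 -> lo=[10, 12, 24] (size 3, max 24) hi=[42, 43, 44] (size 3, min 42) -> median=33
Step 7: insert 43 -> lo=[10, 12, 24, 42] (size 4, max 42) hi=[43, 43, 44] (size 3, min 43) -> median=42

Answer: 43 33.5 42 33 42 33 42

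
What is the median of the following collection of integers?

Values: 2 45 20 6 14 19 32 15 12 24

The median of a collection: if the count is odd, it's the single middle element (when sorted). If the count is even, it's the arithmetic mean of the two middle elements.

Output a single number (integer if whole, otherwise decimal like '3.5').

Answer: 17

Derivation:
Step 1: insert 2 -> lo=[2] (size 1, max 2) hi=[] (size 0) -> median=2
Step 2: insert 45 -> lo=[2] (size 1, max 2) hi=[45] (size 1, min 45) -> median=23.5
Step 3: insert 20 -> lo=[2, 20] (size 2, max 20) hi=[45] (size 1, min 45) -> median=20
Step 4: insert 6 -> lo=[2, 6] (size 2, max 6) hi=[20, 45] (size 2, min 20) -> median=13
Step 5: insert 14 -> lo=[2, 6, 14] (size 3, max 14) hi=[20, 45] (size 2, min 20) -> median=14
Step 6: insert 19 -> lo=[2, 6, 14] (size 3, max 14) hi=[19, 20, 45] (size 3, min 19) -> median=16.5
Step 7: insert 32 -> lo=[2, 6, 14, 19] (size 4, max 19) hi=[20, 32, 45] (size 3, min 20) -> median=19
Step 8: insert 15 -> lo=[2, 6, 14, 15] (size 4, max 15) hi=[19, 20, 32, 45] (size 4, min 19) -> median=17
Step 9: insert 12 -> lo=[2, 6, 12, 14, 15] (size 5, max 15) hi=[19, 20, 32, 45] (size 4, min 19) -> median=15
Step 10: insert 24 -> lo=[2, 6, 12, 14, 15] (size 5, max 15) hi=[19, 20, 24, 32, 45] (size 5, min 19) -> median=17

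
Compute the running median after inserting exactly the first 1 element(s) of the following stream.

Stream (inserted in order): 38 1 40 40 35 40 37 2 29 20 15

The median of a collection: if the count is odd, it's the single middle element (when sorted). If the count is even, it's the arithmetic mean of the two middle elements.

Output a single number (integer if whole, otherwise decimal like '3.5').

Step 1: insert 38 -> lo=[38] (size 1, max 38) hi=[] (size 0) -> median=38

Answer: 38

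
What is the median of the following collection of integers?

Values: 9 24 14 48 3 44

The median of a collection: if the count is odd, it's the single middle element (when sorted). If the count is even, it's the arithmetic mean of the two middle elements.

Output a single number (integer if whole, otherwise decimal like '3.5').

Answer: 19

Derivation:
Step 1: insert 9 -> lo=[9] (size 1, max 9) hi=[] (size 0) -> median=9
Step 2: insert 24 -> lo=[9] (size 1, max 9) hi=[24] (size 1, min 24) -> median=16.5
Step 3: insert 14 -> lo=[9, 14] (size 2, max 14) hi=[24] (size 1, min 24) -> median=14
Step 4: insert 48 -> lo=[9, 14] (size 2, max 14) hi=[24, 48] (size 2, min 24) -> median=19
Step 5: insert 3 -> lo=[3, 9, 14] (size 3, max 14) hi=[24, 48] (size 2, min 24) -> median=14
Step 6: insert 44 -> lo=[3, 9, 14] (size 3, max 14) hi=[24, 44, 48] (size 3, min 24) -> median=19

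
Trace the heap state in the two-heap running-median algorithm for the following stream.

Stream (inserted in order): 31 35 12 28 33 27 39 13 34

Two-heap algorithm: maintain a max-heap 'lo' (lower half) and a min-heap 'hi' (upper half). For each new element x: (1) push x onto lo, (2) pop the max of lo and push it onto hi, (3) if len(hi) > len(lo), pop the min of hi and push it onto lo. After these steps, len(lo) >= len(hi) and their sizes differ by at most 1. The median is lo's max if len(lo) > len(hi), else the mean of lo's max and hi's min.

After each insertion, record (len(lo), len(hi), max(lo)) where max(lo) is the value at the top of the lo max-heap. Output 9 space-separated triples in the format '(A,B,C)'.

Answer: (1,0,31) (1,1,31) (2,1,31) (2,2,28) (3,2,31) (3,3,28) (4,3,31) (4,4,28) (5,4,31)

Derivation:
Step 1: insert 31 -> lo=[31] hi=[] -> (len(lo)=1, len(hi)=0, max(lo)=31)
Step 2: insert 35 -> lo=[31] hi=[35] -> (len(lo)=1, len(hi)=1, max(lo)=31)
Step 3: insert 12 -> lo=[12, 31] hi=[35] -> (len(lo)=2, len(hi)=1, max(lo)=31)
Step 4: insert 28 -> lo=[12, 28] hi=[31, 35] -> (len(lo)=2, len(hi)=2, max(lo)=28)
Step 5: insert 33 -> lo=[12, 28, 31] hi=[33, 35] -> (len(lo)=3, len(hi)=2, max(lo)=31)
Step 6: insert 27 -> lo=[12, 27, 28] hi=[31, 33, 35] -> (len(lo)=3, len(hi)=3, max(lo)=28)
Step 7: insert 39 -> lo=[12, 27, 28, 31] hi=[33, 35, 39] -> (len(lo)=4, len(hi)=3, max(lo)=31)
Step 8: insert 13 -> lo=[12, 13, 27, 28] hi=[31, 33, 35, 39] -> (len(lo)=4, len(hi)=4, max(lo)=28)
Step 9: insert 34 -> lo=[12, 13, 27, 28, 31] hi=[33, 34, 35, 39] -> (len(lo)=5, len(hi)=4, max(lo)=31)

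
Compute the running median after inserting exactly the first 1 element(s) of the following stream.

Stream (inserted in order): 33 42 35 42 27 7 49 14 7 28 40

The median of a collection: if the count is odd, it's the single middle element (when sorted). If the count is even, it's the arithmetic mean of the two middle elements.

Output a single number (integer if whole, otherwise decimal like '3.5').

Step 1: insert 33 -> lo=[33] (size 1, max 33) hi=[] (size 0) -> median=33

Answer: 33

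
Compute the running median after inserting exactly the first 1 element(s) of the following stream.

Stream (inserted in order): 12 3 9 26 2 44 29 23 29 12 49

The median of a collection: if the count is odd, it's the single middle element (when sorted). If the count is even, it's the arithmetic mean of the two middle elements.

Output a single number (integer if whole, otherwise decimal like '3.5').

Answer: 12

Derivation:
Step 1: insert 12 -> lo=[12] (size 1, max 12) hi=[] (size 0) -> median=12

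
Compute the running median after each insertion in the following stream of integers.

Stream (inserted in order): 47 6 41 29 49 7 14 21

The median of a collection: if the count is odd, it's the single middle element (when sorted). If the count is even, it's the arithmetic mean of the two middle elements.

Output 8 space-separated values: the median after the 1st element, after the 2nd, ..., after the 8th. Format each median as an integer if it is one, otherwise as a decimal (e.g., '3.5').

Answer: 47 26.5 41 35 41 35 29 25

Derivation:
Step 1: insert 47 -> lo=[47] (size 1, max 47) hi=[] (size 0) -> median=47
Step 2: insert 6 -> lo=[6] (size 1, max 6) hi=[47] (size 1, min 47) -> median=26.5
Step 3: insert 41 -> lo=[6, 41] (size 2, max 41) hi=[47] (size 1, min 47) -> median=41
Step 4: insert 29 -> lo=[6, 29] (size 2, max 29) hi=[41, 47] (size 2, min 41) -> median=35
Step 5: insert 49 -> lo=[6, 29, 41] (size 3, max 41) hi=[47, 49] (size 2, min 47) -> median=41
Step 6: insert 7 -> lo=[6, 7, 29] (size 3, max 29) hi=[41, 47, 49] (size 3, min 41) -> median=35
Step 7: insert 14 -> lo=[6, 7, 14, 29] (size 4, max 29) hi=[41, 47, 49] (size 3, min 41) -> median=29
Step 8: insert 21 -> lo=[6, 7, 14, 21] (size 4, max 21) hi=[29, 41, 47, 49] (size 4, min 29) -> median=25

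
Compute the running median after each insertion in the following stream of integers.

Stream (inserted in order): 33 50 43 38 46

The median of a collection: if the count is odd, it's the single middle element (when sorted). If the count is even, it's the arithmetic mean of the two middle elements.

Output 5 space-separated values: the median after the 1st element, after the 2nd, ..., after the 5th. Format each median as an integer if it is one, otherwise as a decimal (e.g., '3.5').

Step 1: insert 33 -> lo=[33] (size 1, max 33) hi=[] (size 0) -> median=33
Step 2: insert 50 -> lo=[33] (size 1, max 33) hi=[50] (size 1, min 50) -> median=41.5
Step 3: insert 43 -> lo=[33, 43] (size 2, max 43) hi=[50] (size 1, min 50) -> median=43
Step 4: insert 38 -> lo=[33, 38] (size 2, max 38) hi=[43, 50] (size 2, min 43) -> median=40.5
Step 5: insert 46 -> lo=[33, 38, 43] (size 3, max 43) hi=[46, 50] (size 2, min 46) -> median=43

Answer: 33 41.5 43 40.5 43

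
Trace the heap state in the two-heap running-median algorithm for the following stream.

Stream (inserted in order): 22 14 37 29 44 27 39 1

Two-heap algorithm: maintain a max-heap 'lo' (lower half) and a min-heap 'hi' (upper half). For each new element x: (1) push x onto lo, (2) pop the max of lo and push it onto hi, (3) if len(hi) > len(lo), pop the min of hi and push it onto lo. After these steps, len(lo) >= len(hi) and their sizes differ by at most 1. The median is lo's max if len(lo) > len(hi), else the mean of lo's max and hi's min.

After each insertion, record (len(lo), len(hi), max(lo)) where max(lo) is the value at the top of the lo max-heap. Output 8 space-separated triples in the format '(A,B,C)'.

Answer: (1,0,22) (1,1,14) (2,1,22) (2,2,22) (3,2,29) (3,3,27) (4,3,29) (4,4,27)

Derivation:
Step 1: insert 22 -> lo=[22] hi=[] -> (len(lo)=1, len(hi)=0, max(lo)=22)
Step 2: insert 14 -> lo=[14] hi=[22] -> (len(lo)=1, len(hi)=1, max(lo)=14)
Step 3: insert 37 -> lo=[14, 22] hi=[37] -> (len(lo)=2, len(hi)=1, max(lo)=22)
Step 4: insert 29 -> lo=[14, 22] hi=[29, 37] -> (len(lo)=2, len(hi)=2, max(lo)=22)
Step 5: insert 44 -> lo=[14, 22, 29] hi=[37, 44] -> (len(lo)=3, len(hi)=2, max(lo)=29)
Step 6: insert 27 -> lo=[14, 22, 27] hi=[29, 37, 44] -> (len(lo)=3, len(hi)=3, max(lo)=27)
Step 7: insert 39 -> lo=[14, 22, 27, 29] hi=[37, 39, 44] -> (len(lo)=4, len(hi)=3, max(lo)=29)
Step 8: insert 1 -> lo=[1, 14, 22, 27] hi=[29, 37, 39, 44] -> (len(lo)=4, len(hi)=4, max(lo)=27)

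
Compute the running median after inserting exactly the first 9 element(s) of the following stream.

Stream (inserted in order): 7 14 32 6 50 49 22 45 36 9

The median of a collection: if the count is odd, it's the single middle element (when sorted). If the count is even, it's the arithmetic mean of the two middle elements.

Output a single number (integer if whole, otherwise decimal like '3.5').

Step 1: insert 7 -> lo=[7] (size 1, max 7) hi=[] (size 0) -> median=7
Step 2: insert 14 -> lo=[7] (size 1, max 7) hi=[14] (size 1, min 14) -> median=10.5
Step 3: insert 32 -> lo=[7, 14] (size 2, max 14) hi=[32] (size 1, min 32) -> median=14
Step 4: insert 6 -> lo=[6, 7] (size 2, max 7) hi=[14, 32] (size 2, min 14) -> median=10.5
Step 5: insert 50 -> lo=[6, 7, 14] (size 3, max 14) hi=[32, 50] (size 2, min 32) -> median=14
Step 6: insert 49 -> lo=[6, 7, 14] (size 3, max 14) hi=[32, 49, 50] (size 3, min 32) -> median=23
Step 7: insert 22 -> lo=[6, 7, 14, 22] (size 4, max 22) hi=[32, 49, 50] (size 3, min 32) -> median=22
Step 8: insert 45 -> lo=[6, 7, 14, 22] (size 4, max 22) hi=[32, 45, 49, 50] (size 4, min 32) -> median=27
Step 9: insert 36 -> lo=[6, 7, 14, 22, 32] (size 5, max 32) hi=[36, 45, 49, 50] (size 4, min 36) -> median=32

Answer: 32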